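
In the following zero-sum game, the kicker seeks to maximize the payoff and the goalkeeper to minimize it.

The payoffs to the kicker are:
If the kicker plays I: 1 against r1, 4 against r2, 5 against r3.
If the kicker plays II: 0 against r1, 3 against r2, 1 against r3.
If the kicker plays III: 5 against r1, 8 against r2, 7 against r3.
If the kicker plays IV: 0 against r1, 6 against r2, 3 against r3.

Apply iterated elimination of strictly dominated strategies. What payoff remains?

5

Row IV is strictly dominated by row III (5>0, 8>6, 7>3); eliminate IV.
Row I is strictly dominated by row III (5>1, 8>4, 7>5); eliminate I.
Column r2 is strictly dominated by r1 for the goalkeeper (0<3, 5<8); eliminate r2.
Row II is strictly dominated by row III (5>0, 7>1); eliminate II.
Column r3 is strictly dominated by r1 for the goalkeeper (5<7); eliminate r3.
Only (III, r1) remains, with payoff 5.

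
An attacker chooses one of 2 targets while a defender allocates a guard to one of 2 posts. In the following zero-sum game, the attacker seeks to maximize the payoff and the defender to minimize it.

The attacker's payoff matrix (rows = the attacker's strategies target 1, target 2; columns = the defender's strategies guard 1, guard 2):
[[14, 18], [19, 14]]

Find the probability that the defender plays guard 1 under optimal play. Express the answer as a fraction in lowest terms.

Row minima are 14 and 14, so the attacker's maximin is 14; column maxima are 19 and 18, so the defender's minimax is 18. These differ, so the equilibrium is in mixed strategies.
Let the defender play guard 1 with probability q. The attacker is indifferent when 14q + 18(1−q) = 19q + 14(1−q), giving q = 4/9.

4/9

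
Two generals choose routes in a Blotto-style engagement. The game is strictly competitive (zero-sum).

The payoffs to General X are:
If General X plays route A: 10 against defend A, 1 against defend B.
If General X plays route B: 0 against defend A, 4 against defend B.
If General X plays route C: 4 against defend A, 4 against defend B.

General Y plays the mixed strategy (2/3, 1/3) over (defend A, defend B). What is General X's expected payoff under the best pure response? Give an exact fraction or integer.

7

route A: (10)·(2/3) + (1)·(1/3) = 7.
route B: (0)·(2/3) + (4)·(1/3) = 4/3.
route C: (4)·(2/3) + (4)·(1/3) = 4.
The best pure response is route A with expected payoff 7.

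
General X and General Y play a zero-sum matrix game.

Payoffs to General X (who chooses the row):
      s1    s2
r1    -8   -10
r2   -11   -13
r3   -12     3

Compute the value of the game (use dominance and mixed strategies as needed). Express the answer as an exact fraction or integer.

Row r2 is strictly dominated by row r1, so General X never plays it.
The remaining 2×2 game on (r1, r3) × (s1, s2) has no saddle point. Let General X play r1 with probability p; indifference gives −8p − 12(1−p) = −10p + 3(1−p), so p = 15/17.
Similarly General Y's optimal q on s1 is 13/17, and the value is -8·(13/17) + (-10)·(4/17) = -144/17.

-144/17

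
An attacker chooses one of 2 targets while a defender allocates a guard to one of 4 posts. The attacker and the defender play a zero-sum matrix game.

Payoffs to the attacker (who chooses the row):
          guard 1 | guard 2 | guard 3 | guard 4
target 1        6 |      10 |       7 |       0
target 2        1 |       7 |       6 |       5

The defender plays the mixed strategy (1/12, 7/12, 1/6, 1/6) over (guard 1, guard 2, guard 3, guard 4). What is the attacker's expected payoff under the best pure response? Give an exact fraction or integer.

15/2

target 1: (6)·(1/12) + (10)·(7/12) + (7)·(1/6) + (0)·(1/6) = 15/2.
target 2: (1)·(1/12) + (7)·(7/12) + (6)·(1/6) + (5)·(1/6) = 6.
The best pure response is target 1 with expected payoff 15/2.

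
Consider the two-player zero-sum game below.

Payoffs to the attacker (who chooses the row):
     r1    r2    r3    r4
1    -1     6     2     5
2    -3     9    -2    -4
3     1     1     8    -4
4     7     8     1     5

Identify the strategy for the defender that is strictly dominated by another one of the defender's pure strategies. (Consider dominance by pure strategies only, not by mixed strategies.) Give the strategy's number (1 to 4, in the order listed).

2

The defender prefers columns that give the attacker less. Compare r2 with r4: 5 < 6, -4 < 9, -4 < 1, 5 < 8.
So r4 strictly dominates r2 for the defender; r2 is strictly dominated.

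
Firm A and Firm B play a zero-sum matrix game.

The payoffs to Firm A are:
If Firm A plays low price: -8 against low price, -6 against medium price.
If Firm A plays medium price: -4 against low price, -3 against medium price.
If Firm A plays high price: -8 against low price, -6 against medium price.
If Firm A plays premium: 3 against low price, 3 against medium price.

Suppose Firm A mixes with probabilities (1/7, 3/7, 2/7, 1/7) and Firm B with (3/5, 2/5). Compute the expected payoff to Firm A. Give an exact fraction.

Against (3/5, 2/5), each row's expected payoff is low price: -36/5; medium price: -18/5; high price: -36/5; premium: 3.
Taking the (1/7, 3/7, 2/7, 1/7)-weighted average: (1/7)·(-36/5) + (3/7)·(-18/5) + (2/7)·(-36/5) + (1/7)·(3) = -21/5.

-21/5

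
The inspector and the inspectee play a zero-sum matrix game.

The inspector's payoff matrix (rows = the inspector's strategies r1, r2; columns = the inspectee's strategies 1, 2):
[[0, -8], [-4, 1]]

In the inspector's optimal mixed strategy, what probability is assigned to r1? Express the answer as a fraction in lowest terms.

Row minima are -8 and -4, so the inspector's maximin is -4; column maxima are 0 and 1, so the inspectee's minimax is 0. These differ, so the equilibrium is in mixed strategies.
Let the inspector play r1 with probability p. The inspectee is indifferent when −4(1−p) = −8p + (1−p), giving p = 5/13.

5/13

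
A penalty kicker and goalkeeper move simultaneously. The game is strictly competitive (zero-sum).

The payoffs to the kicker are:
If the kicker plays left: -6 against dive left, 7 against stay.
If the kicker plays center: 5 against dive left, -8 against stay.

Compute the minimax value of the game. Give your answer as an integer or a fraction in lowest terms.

-1/2

Row minima are -6 and -8, so the kicker's maximin is -6; column maxima are 5 and 7, so the goalkeeper's minimax is 5. These differ, so the equilibrium is in mixed strategies.
Let the kicker play left with probability p. The goalkeeper is indifferent when −6p + 5(1−p) = 7p − 8(1−p), giving p = 1/2.
Let the goalkeeper play dive left with probability q. The kicker is indifferent when −6q + 7(1−q) = 5q − 8(1−q), giving q = 15/26.
The value is -6·(15/26) + (7)·(11/26) = -1/2.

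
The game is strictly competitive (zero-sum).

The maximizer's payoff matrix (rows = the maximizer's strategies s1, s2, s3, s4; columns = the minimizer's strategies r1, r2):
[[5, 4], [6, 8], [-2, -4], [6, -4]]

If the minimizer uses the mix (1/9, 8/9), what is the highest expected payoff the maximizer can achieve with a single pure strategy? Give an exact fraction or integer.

s1: (5)·(1/9) + (4)·(8/9) = 37/9.
s2: (6)·(1/9) + (8)·(8/9) = 70/9.
s3: (-2)·(1/9) + (-4)·(8/9) = -34/9.
s4: (6)·(1/9) + (-4)·(8/9) = -26/9.
The best pure response is s2 with expected payoff 70/9.

70/9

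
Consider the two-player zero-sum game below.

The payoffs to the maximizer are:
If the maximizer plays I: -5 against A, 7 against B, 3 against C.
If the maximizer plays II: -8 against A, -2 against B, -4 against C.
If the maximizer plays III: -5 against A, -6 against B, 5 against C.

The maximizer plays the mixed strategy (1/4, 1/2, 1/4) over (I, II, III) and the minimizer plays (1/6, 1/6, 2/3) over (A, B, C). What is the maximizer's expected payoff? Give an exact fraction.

-29/24

Against (1/6, 1/6, 2/3), each row's expected payoff is I: 7/3; II: -13/3; III: 3/2.
Taking the (1/4, 1/2, 1/4)-weighted average: (1/4)·(7/3) + (1/2)·(-13/3) + (1/4)·(3/2) = -29/24.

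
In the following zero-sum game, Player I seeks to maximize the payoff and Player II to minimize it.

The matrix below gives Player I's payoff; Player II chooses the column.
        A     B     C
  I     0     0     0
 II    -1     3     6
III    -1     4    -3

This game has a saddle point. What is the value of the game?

Row minima: 0, -1, -3 → Player I's maximin is 0.
Column maxima: 0, 4, 6 → Player II's minimax is 0.
They coincide at (I, A), so the value is 0.

0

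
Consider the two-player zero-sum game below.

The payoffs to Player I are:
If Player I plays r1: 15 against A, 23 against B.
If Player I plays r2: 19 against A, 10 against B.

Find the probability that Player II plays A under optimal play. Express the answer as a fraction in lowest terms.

Row minima are 15 and 10, so Player I's maximin is 15; column maxima are 19 and 23, so Player II's minimax is 19. These differ, so the equilibrium is in mixed strategies.
Let Player II play A with probability q. Player I is indifferent when 15q + 23(1−q) = 19q + 10(1−q), giving q = 13/17.

13/17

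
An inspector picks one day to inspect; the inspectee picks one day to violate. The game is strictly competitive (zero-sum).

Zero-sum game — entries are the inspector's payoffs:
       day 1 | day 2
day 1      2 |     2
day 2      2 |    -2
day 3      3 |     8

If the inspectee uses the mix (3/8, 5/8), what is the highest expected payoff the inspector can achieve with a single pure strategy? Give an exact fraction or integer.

day 1: (2)·(3/8) + (2)·(5/8) = 2.
day 2: (2)·(3/8) + (-2)·(5/8) = -1/2.
day 3: (3)·(3/8) + (8)·(5/8) = 49/8.
The best pure response is day 3 with expected payoff 49/8.

49/8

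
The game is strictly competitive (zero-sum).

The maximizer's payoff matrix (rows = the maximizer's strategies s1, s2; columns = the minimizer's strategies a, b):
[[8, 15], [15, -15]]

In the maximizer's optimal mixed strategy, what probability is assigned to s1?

30/37

Row minima are 8 and -15, so the maximizer's maximin is 8; column maxima are 15 and 15, so the minimizer's minimax is 15. These differ, so the equilibrium is in mixed strategies.
Let the maximizer play s1 with probability p. The minimizer is indifferent when 8p + 15(1−p) = 15p − 15(1−p), giving p = 30/37.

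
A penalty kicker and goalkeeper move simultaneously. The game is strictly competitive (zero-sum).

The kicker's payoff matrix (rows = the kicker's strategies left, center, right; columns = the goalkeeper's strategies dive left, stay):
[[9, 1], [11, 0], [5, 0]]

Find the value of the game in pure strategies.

Row minima: 1, 0, 0 → the kicker's maximin is 1.
Column maxima: 11, 1 → the goalkeeper's minimax is 1.
They coincide at (left, stay), so the value is 1.

1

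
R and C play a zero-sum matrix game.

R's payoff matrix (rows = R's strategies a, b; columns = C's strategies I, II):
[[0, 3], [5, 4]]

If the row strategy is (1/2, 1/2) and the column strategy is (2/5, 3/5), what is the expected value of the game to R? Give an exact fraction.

Against (2/5, 3/5), each row's expected payoff is a: 9/5; b: 22/5.
Taking the (1/2, 1/2)-weighted average: (1/2)·(9/5) + (1/2)·(22/5) = 31/10.

31/10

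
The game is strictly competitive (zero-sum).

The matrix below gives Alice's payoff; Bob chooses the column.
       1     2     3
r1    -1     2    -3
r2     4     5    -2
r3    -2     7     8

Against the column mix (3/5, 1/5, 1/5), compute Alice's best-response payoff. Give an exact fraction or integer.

r1: (-1)·(3/5) + (2)·(1/5) + (-3)·(1/5) = -4/5.
r2: (4)·(3/5) + (5)·(1/5) + (-2)·(1/5) = 3.
r3: (-2)·(3/5) + (7)·(1/5) + (8)·(1/5) = 9/5.
The best pure response is r2 with expected payoff 3.

3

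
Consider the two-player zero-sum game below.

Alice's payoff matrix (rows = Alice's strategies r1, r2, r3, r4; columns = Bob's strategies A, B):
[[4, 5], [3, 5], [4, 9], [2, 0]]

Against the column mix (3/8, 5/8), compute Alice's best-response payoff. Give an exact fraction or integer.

r1: (4)·(3/8) + (5)·(5/8) = 37/8.
r2: (3)·(3/8) + (5)·(5/8) = 17/4.
r3: (4)·(3/8) + (9)·(5/8) = 57/8.
r4: (2)·(3/8) + (0)·(5/8) = 3/4.
The best pure response is r3 with expected payoff 57/8.

57/8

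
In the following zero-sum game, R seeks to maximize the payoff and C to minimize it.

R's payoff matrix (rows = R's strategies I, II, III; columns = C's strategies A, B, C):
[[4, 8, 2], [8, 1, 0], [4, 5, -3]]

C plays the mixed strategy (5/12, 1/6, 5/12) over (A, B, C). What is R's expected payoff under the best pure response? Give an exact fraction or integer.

23/6

I: (4)·(5/12) + (8)·(1/6) + (2)·(5/12) = 23/6.
II: (8)·(5/12) + (1)·(1/6) + (0)·(5/12) = 7/2.
III: (4)·(5/12) + (5)·(1/6) + (-3)·(5/12) = 5/4.
The best pure response is I with expected payoff 23/6.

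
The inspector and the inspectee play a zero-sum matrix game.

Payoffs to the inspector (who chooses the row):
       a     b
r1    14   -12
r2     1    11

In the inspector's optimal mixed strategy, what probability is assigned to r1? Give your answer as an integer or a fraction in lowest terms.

5/18

Row minima are -12 and 1, so the inspector's maximin is 1; column maxima are 14 and 11, so the inspectee's minimax is 11. These differ, so the equilibrium is in mixed strategies.
Let the inspector play r1 with probability p. The inspectee is indifferent when 14p + (1−p) = −12p + 11(1−p), giving p = 5/18.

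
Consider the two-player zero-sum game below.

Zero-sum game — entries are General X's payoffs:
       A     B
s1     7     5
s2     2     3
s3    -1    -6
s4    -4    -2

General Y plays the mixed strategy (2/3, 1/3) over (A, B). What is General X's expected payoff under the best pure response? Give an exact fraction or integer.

s1: (7)·(2/3) + (5)·(1/3) = 19/3.
s2: (2)·(2/3) + (3)·(1/3) = 7/3.
s3: (-1)·(2/3) + (-6)·(1/3) = -8/3.
s4: (-4)·(2/3) + (-2)·(1/3) = -10/3.
The best pure response is s1 with expected payoff 19/3.

19/3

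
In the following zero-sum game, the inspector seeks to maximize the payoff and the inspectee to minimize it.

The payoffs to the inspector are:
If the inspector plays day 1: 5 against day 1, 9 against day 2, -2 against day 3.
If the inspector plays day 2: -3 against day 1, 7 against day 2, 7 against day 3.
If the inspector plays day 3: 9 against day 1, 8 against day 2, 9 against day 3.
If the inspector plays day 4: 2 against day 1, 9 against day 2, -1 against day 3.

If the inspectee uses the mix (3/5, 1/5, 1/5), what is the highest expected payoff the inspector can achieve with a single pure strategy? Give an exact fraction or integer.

44/5

day 1: (5)·(3/5) + (9)·(1/5) + (-2)·(1/5) = 22/5.
day 2: (-3)·(3/5) + (7)·(1/5) + (7)·(1/5) = 1.
day 3: (9)·(3/5) + (8)·(1/5) + (9)·(1/5) = 44/5.
day 4: (2)·(3/5) + (9)·(1/5) + (-1)·(1/5) = 14/5.
The best pure response is day 3 with expected payoff 44/5.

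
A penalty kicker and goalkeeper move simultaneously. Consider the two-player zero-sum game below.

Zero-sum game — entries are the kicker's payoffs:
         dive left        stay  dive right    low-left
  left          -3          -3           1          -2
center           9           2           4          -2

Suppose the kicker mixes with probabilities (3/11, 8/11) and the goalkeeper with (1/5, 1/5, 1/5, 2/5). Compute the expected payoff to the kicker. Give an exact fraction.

61/55

Against (1/5, 1/5, 1/5, 2/5), each row's expected payoff is left: -9/5; center: 11/5.
Taking the (3/11, 8/11)-weighted average: (3/11)·(-9/5) + (8/11)·(11/5) = 61/55.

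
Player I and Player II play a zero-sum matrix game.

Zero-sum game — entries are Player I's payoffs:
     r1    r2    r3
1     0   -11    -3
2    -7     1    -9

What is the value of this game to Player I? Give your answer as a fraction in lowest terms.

-17/3

Column r1 is strictly dominated by r3 for Player II (it gives Player I more in every row).
The remaining 2×2 game on (1, 2) × (r2, r3) has no saddle point. Let Player I play 1 with probability p; indifference gives −11p + (1−p) = −3p − 9(1−p), so p = 5/9.
Similarly Player II's optimal q on r2 is 1/3, and the value is -11·(1/3) + (-3)·(2/3) = -17/3.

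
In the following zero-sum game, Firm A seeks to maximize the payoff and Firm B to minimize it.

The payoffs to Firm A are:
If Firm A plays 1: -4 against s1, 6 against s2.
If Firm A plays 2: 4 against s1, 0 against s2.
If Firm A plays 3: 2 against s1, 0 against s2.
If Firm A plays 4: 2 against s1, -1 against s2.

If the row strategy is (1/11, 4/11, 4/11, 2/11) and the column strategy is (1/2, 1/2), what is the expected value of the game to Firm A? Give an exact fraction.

Against (1/2, 1/2), each row's expected payoff is 1: 1; 2: 2; 3: 1; 4: 1/2.
Taking the (1/11, 4/11, 4/11, 2/11)-weighted average: (1/11)·(1) + (4/11)·(2) + (4/11)·(1) + (2/11)·(1/2) = 14/11.

14/11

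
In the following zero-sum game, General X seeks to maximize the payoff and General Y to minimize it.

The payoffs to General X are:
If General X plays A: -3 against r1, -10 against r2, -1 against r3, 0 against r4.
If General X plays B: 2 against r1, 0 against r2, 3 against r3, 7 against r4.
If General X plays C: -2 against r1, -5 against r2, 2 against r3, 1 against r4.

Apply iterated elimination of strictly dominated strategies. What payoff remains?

0

Row C is strictly dominated by row B (2>-2, 0>-5, 3>2, 7>1); eliminate C.
Column r3 is strictly dominated by r1 for General Y (-3<-1, 2<3); eliminate r3.
Row A is strictly dominated by row B (2>-3, 0>-10, 7>0); eliminate A.
Column r4 is strictly dominated by r1 for General Y (2<7); eliminate r4.
Column r1 is strictly dominated by r2 for General Y (0<2); eliminate r1.
Only (B, r2) remains, with payoff 0.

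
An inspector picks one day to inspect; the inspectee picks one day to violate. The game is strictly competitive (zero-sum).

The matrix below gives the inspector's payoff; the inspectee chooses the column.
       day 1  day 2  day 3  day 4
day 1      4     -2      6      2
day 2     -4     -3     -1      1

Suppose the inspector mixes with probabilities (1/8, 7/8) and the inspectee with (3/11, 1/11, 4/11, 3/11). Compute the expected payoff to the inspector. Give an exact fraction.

-9/11

Against (3/11, 1/11, 4/11, 3/11), each row's expected payoff is day 1: 40/11; day 2: -16/11.
Taking the (1/8, 7/8)-weighted average: (1/8)·(40/11) + (7/8)·(-16/11) = -9/11.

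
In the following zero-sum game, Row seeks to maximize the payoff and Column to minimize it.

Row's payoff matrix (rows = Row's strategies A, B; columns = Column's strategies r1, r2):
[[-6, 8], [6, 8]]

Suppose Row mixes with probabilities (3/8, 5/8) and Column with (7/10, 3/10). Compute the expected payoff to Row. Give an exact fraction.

69/20

Against (7/10, 3/10), each row's expected payoff is A: -9/5; B: 33/5.
Taking the (3/8, 5/8)-weighted average: (3/8)·(-9/5) + (5/8)·(33/5) = 69/20.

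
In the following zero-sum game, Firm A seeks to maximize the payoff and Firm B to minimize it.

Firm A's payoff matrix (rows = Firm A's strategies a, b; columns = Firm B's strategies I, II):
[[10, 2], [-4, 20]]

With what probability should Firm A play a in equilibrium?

3/4

Row minima are 2 and -4, so Firm A's maximin is 2; column maxima are 10 and 20, so Firm B's minimax is 10. These differ, so the equilibrium is in mixed strategies.
Let Firm A play a with probability p. Firm B is indifferent when 10p − 4(1−p) = 2p + 20(1−p), giving p = 3/4.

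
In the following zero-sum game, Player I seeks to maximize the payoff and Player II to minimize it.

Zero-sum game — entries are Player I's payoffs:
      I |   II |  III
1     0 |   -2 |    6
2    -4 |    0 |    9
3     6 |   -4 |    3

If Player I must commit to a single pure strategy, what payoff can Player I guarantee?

-2

The worst-case payoff for each row is 1: -2, 2: -4, 3: -4.
The best of these is -2.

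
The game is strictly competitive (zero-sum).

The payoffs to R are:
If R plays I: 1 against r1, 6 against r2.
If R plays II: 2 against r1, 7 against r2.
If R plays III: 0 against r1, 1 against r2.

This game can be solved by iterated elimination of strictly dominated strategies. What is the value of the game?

2

Column r2 is strictly dominated by r1 for C (1<6, 2<7, 0<1); eliminate r2.
Row I is strictly dominated by row II (2>1); eliminate I.
Row III is strictly dominated by row II (2>0); eliminate III.
Only (II, r1) remains, with payoff 2.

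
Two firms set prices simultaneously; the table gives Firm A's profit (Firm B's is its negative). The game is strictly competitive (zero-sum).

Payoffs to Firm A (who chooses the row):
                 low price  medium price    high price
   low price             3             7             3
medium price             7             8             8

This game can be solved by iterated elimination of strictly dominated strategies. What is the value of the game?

Column medium price is strictly dominated by low price for Firm B (3<7, 7<8); eliminate medium price.
Row low price is strictly dominated by row medium price (7>3, 8>3); eliminate low price.
Column high price is strictly dominated by low price for Firm B (7<8); eliminate high price.
Only (medium price, low price) remains, with payoff 7.

7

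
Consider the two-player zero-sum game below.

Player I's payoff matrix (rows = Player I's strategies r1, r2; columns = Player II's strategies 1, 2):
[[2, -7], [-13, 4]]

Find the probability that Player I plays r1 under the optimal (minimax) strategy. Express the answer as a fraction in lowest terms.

Row minima are -7 and -13, so Player I's maximin is -7; column maxima are 2 and 4, so Player II's minimax is 2. These differ, so the equilibrium is in mixed strategies.
Let Player I play r1 with probability p. Player II is indifferent when 2p − 13(1−p) = −7p + 4(1−p), giving p = 17/26.

17/26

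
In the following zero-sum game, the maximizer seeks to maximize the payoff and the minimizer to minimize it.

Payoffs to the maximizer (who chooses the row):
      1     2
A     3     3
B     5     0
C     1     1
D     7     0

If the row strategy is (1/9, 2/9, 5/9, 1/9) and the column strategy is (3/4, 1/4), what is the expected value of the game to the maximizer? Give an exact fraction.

Against (3/4, 1/4), each row's expected payoff is A: 3; B: 15/4; C: 1; D: 21/4.
Taking the (1/9, 2/9, 5/9, 1/9)-weighted average: (1/9)·(3) + (2/9)·(15/4) + (5/9)·(1) + (1/9)·(21/4) = 83/36.

83/36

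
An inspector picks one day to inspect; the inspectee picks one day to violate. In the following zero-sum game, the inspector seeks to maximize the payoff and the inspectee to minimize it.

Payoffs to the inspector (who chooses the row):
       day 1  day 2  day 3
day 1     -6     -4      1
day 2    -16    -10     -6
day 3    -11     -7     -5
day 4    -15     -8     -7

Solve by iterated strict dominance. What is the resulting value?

Column day 2 is strictly dominated by day 1 for the inspectee (-6<-4, -16<-10, -11<-7, -15<-8); eliminate day 2.
Column day 3 is strictly dominated by day 1 for the inspectee (-6<1, -16<-6, -11<-5, -15<-7); eliminate day 3.
Row day 4 is strictly dominated by row day 1 (-6>-15); eliminate day 4.
Row day 2 is strictly dominated by row day 1 (-6>-16); eliminate day 2.
Row day 3 is strictly dominated by row day 1 (-6>-11); eliminate day 3.
Only (day 1, day 1) remains, with payoff -6.

-6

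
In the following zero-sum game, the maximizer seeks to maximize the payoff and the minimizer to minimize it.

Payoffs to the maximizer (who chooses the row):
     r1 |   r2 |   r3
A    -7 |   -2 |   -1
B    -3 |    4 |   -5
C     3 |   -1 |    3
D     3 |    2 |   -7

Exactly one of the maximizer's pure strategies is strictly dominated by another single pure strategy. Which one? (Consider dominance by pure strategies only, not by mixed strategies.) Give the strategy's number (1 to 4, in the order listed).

Compare A with C: 3 > -7, -1 > -2, 3 > -1.
So C strictly dominates A for the maximizer; A is strictly dominated.

1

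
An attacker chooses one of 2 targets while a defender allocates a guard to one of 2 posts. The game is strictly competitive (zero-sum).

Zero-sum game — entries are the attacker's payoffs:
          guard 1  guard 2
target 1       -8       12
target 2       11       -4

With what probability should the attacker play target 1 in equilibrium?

Row minima are -8 and -4, so the attacker's maximin is -4; column maxima are 11 and 12, so the defender's minimax is 11. These differ, so the equilibrium is in mixed strategies.
Let the attacker play target 1 with probability p. The defender is indifferent when −8p + 11(1−p) = 12p − 4(1−p), giving p = 3/7.

3/7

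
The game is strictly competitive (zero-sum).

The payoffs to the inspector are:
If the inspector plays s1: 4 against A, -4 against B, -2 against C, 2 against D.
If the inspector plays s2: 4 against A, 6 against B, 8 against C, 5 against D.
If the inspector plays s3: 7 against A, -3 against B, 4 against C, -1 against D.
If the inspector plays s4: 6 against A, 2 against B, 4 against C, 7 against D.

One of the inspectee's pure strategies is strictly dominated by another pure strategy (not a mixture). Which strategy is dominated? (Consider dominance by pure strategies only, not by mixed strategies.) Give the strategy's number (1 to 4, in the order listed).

3

The inspectee prefers columns that give the inspector less. Compare C with B: -4 < -2, 6 < 8, -3 < 4, 2 < 4.
So B strictly dominates C for the inspectee; C is strictly dominated.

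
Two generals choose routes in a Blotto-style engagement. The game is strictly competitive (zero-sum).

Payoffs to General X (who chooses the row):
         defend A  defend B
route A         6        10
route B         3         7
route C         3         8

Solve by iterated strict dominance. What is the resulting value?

Row route C is strictly dominated by row route A (6>3, 10>8); eliminate route C.
Column defend B is strictly dominated by defend A for General Y (6<10, 3<7); eliminate defend B.
Row route B is strictly dominated by row route A (6>3); eliminate route B.
Only (route A, defend A) remains, with payoff 6.

6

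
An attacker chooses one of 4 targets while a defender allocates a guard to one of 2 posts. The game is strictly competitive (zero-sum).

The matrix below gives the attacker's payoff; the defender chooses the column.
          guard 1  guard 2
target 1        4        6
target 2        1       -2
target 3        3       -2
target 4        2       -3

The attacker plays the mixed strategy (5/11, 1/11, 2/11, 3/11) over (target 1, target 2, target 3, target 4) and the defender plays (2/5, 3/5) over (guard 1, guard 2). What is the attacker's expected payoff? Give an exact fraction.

Against (2/5, 3/5), each row's expected payoff is target 1: 26/5; target 2: -4/5; target 3: 0; target 4: -1.
Taking the (5/11, 1/11, 2/11, 3/11)-weighted average: (5/11)·(26/5) + (1/11)·(-4/5) + (2/11)·(0) + (3/11)·(-1) = 111/55.

111/55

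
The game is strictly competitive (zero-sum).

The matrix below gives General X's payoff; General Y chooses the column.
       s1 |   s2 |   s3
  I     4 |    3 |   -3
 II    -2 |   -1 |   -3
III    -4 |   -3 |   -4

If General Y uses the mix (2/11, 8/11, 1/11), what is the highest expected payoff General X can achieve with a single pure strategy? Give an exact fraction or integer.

I: (4)·(2/11) + (3)·(8/11) + (-3)·(1/11) = 29/11.
II: (-2)·(2/11) + (-1)·(8/11) + (-3)·(1/11) = -15/11.
III: (-4)·(2/11) + (-3)·(8/11) + (-4)·(1/11) = -36/11.
The best pure response is I with expected payoff 29/11.

29/11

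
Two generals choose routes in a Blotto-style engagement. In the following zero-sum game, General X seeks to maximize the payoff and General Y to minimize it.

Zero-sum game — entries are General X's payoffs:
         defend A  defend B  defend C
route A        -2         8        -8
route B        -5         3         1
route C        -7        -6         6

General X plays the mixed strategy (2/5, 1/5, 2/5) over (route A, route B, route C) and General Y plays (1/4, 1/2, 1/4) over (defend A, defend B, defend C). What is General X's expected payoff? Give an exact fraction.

-3/5

Against (1/4, 1/2, 1/4), each row's expected payoff is route A: 3/2; route B: 1/2; route C: -13/4.
Taking the (2/5, 1/5, 2/5)-weighted average: (2/5)·(3/2) + (1/5)·(1/2) + (2/5)·(-13/4) = -3/5.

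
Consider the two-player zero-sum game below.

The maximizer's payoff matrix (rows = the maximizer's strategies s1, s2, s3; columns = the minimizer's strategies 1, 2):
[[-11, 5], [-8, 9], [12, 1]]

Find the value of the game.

Row s1 is strictly dominated by row s2, so the maximizer never plays it.
The remaining 2×2 game on (s2, s3) × (1, 2) has no saddle point. Let the maximizer play s2 with probability p; indifference gives −8p + 12(1−p) = 9p + (1−p), so p = 11/28.
Similarly the minimizer's optimal q on 1 is 2/7, and the value is -8·(2/7) + (9)·(5/7) = 29/7.

29/7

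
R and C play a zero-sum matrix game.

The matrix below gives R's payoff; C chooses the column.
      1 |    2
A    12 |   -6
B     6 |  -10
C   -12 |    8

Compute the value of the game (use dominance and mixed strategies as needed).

Row B is strictly dominated by row A, so R never plays it.
The remaining 2×2 game on (A, C) × (1, 2) has no saddle point. Let R play A with probability p; indifference gives 12p − 12(1−p) = −6p + 8(1−p), so p = 10/19.
Similarly C's optimal q on 1 is 7/19, and the value is 12·(7/19) + (-6)·(12/19) = 12/19.

12/19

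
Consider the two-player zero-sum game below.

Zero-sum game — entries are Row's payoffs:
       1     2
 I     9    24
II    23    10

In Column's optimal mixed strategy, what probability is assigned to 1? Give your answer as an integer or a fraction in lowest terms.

1/2

Row minima are 9 and 10, so Row's maximin is 10; column maxima are 23 and 24, so Column's minimax is 23. These differ, so the equilibrium is in mixed strategies.
Let Column play 1 with probability q. Row is indifferent when 9q + 24(1−q) = 23q + 10(1−q), giving q = 1/2.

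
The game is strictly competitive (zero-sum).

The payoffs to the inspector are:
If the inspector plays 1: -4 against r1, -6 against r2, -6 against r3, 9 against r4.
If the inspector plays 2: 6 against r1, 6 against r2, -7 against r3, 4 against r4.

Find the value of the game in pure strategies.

-6

Row minima: -6, -7 → the inspector's maximin is -6.
Column maxima: 6, 6, -6, 9 → the inspectee's minimax is -6.
They coincide at (1, r3), so the value is -6.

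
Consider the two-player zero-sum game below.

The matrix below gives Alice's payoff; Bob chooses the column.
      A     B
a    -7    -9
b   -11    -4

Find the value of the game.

Row minima are -9 and -11, so Alice's maximin is -9; column maxima are -7 and -4, so Bob's minimax is -7. These differ, so the equilibrium is in mixed strategies.
Let Alice play a with probability p. Bob is indifferent when −7p − 11(1−p) = −9p − 4(1−p), giving p = 7/9.
Let Bob play A with probability q. Alice is indifferent when −7q − 9(1−q) = −11q − 4(1−q), giving q = 5/9.
The value is -7·(5/9) + (-9)·(4/9) = -71/9.

-71/9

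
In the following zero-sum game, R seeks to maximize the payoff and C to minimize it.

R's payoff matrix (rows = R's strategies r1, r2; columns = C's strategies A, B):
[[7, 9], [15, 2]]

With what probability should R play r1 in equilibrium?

13/15

Row minima are 7 and 2, so R's maximin is 7; column maxima are 15 and 9, so C's minimax is 9. These differ, so the equilibrium is in mixed strategies.
Let R play r1 with probability p. C is indifferent when 7p + 15(1−p) = 9p + 2(1−p), giving p = 13/15.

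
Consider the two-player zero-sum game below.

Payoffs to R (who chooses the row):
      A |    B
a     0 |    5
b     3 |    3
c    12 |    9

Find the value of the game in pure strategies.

Row minima: 0, 3, 9 → R's maximin is 9.
Column maxima: 12, 9 → C's minimax is 9.
They coincide at (c, B), so the value is 9.

9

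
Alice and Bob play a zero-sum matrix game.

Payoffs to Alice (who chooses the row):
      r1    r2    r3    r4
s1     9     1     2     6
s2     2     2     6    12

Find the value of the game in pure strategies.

2

Row minima: 1, 2 → Alice's maximin is 2.
Column maxima: 9, 2, 6, 12 → Bob's minimax is 2.
They coincide at (s2, r2), so the value is 2.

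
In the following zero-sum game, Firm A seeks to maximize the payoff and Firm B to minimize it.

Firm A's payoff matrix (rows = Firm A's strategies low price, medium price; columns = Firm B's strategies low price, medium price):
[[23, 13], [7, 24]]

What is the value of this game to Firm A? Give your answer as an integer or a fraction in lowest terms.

461/27

Row minima are 13 and 7, so Firm A's maximin is 13; column maxima are 23 and 24, so Firm B's minimax is 23. These differ, so the equilibrium is in mixed strategies.
Let Firm A play low price with probability p. Firm B is indifferent when 23p + 7(1−p) = 13p + 24(1−p), giving p = 17/27.
Let Firm B play low price with probability q. Firm A is indifferent when 23q + 13(1−q) = 7q + 24(1−q), giving q = 11/27.
The value is 23·(11/27) + (13)·(16/27) = 461/27.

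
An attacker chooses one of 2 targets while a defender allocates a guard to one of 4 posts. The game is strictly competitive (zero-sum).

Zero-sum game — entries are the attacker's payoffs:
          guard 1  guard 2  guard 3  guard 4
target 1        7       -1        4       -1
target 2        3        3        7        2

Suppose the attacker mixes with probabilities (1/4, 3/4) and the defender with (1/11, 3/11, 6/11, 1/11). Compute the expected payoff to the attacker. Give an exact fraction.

195/44

Against (1/11, 3/11, 6/11, 1/11), each row's expected payoff is target 1: 27/11; target 2: 56/11.
Taking the (1/4, 3/4)-weighted average: (1/4)·(27/11) + (3/4)·(56/11) = 195/44.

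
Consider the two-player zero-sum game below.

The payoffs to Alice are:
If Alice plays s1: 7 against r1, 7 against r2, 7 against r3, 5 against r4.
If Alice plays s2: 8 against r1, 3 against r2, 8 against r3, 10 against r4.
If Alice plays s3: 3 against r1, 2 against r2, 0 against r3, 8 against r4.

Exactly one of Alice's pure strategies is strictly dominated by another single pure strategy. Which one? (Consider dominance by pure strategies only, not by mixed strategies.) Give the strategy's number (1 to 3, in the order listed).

3

Compare s3 with s2: 8 > 3, 3 > 2, 8 > 0, 10 > 8.
So s2 strictly dominates s3 for Alice; s3 is strictly dominated.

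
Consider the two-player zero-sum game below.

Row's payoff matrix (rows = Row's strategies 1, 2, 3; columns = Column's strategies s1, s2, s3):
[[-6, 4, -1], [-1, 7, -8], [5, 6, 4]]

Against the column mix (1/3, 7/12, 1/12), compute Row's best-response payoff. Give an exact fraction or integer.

1: (-6)·(1/3) + (4)·(7/12) + (-1)·(1/12) = 1/4.
2: (-1)·(1/3) + (7)·(7/12) + (-8)·(1/12) = 37/12.
3: (5)·(1/3) + (6)·(7/12) + (4)·(1/12) = 11/2.
The best pure response is 3 with expected payoff 11/2.

11/2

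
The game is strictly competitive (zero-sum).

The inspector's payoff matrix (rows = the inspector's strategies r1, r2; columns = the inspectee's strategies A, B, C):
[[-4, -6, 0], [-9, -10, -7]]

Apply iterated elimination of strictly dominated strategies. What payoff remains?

-6

Column A is strictly dominated by B for the inspectee (-6<-4, -10<-9); eliminate A.
Column C is strictly dominated by B for the inspectee (-6<0, -10<-7); eliminate C.
Row r2 is strictly dominated by row r1 (-6>-10); eliminate r2.
Only (r1, B) remains, with payoff -6.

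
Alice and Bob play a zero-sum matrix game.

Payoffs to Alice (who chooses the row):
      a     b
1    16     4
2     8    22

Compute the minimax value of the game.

160/13

Row minima are 4 and 8, so Alice's maximin is 8; column maxima are 16 and 22, so Bob's minimax is 16. These differ, so the equilibrium is in mixed strategies.
Let Alice play 1 with probability p. Bob is indifferent when 16p + 8(1−p) = 4p + 22(1−p), giving p = 7/13.
Let Bob play a with probability q. Alice is indifferent when 16q + 4(1−q) = 8q + 22(1−q), giving q = 9/13.
The value is 16·(9/13) + (4)·(4/13) = 160/13.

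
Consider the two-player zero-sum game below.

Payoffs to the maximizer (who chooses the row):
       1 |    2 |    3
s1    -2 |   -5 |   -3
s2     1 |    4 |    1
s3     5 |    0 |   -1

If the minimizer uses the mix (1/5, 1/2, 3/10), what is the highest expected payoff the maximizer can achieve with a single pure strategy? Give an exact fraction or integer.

5/2

s1: (-2)·(1/5) + (-5)·(1/2) + (-3)·(3/10) = -19/5.
s2: (1)·(1/5) + (4)·(1/2) + (1)·(3/10) = 5/2.
s3: (5)·(1/5) + (0)·(1/2) + (-1)·(3/10) = 7/10.
The best pure response is s2 with expected payoff 5/2.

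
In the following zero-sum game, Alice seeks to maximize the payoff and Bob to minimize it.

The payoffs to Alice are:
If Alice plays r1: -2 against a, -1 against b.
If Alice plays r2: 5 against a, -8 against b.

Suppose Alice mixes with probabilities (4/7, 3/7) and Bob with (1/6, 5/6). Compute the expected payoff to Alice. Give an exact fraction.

-19/6

Against (1/6, 5/6), each row's expected payoff is r1: -7/6; r2: -35/6.
Taking the (4/7, 3/7)-weighted average: (4/7)·(-7/6) + (3/7)·(-35/6) = -19/6.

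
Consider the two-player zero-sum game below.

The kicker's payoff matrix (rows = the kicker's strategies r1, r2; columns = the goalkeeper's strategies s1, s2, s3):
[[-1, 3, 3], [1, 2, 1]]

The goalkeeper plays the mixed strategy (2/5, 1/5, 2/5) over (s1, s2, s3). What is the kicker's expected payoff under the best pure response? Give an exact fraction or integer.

7/5

r1: (-1)·(2/5) + (3)·(1/5) + (3)·(2/5) = 7/5.
r2: (1)·(2/5) + (2)·(1/5) + (1)·(2/5) = 6/5.
The best pure response is r1 with expected payoff 7/5.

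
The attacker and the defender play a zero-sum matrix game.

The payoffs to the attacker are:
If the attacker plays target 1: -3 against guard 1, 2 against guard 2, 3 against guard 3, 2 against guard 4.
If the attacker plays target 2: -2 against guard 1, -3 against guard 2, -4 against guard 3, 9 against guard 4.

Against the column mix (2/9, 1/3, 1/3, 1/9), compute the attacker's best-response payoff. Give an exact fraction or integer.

target 1: (-3)·(2/9) + (2)·(1/3) + (3)·(1/3) + (2)·(1/9) = 11/9.
target 2: (-2)·(2/9) + (-3)·(1/3) + (-4)·(1/3) + (9)·(1/9) = -16/9.
The best pure response is target 1 with expected payoff 11/9.

11/9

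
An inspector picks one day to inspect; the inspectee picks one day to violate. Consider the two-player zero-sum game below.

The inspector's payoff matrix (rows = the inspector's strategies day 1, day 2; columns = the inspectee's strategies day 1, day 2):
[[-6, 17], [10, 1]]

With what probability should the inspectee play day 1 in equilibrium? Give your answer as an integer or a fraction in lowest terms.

1/2

Row minima are -6 and 1, so the inspector's maximin is 1; column maxima are 10 and 17, so the inspectee's minimax is 10. These differ, so the equilibrium is in mixed strategies.
Let the inspectee play day 1 with probability q. The inspector is indifferent when −6q + 17(1−q) = 10q + (1−q), giving q = 1/2.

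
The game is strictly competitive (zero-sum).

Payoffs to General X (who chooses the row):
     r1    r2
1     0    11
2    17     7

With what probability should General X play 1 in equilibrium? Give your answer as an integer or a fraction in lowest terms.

10/21

Row minima are 0 and 7, so General X's maximin is 7; column maxima are 17 and 11, so General Y's minimax is 11. These differ, so the equilibrium is in mixed strategies.
Let General X play 1 with probability p. General Y is indifferent when 17(1−p) = 11p + 7(1−p), giving p = 10/21.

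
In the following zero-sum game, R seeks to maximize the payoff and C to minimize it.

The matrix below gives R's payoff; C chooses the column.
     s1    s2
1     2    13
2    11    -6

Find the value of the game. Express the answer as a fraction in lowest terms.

Row minima are 2 and -6, so R's maximin is 2; column maxima are 11 and 13, so C's minimax is 11. These differ, so the equilibrium is in mixed strategies.
Let R play 1 with probability p. C is indifferent when 2p + 11(1−p) = 13p − 6(1−p), giving p = 17/28.
Let C play s1 with probability q. R is indifferent when 2q + 13(1−q) = 11q − 6(1−q), giving q = 19/28.
The value is 2·(19/28) + (13)·(9/28) = 155/28.

155/28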